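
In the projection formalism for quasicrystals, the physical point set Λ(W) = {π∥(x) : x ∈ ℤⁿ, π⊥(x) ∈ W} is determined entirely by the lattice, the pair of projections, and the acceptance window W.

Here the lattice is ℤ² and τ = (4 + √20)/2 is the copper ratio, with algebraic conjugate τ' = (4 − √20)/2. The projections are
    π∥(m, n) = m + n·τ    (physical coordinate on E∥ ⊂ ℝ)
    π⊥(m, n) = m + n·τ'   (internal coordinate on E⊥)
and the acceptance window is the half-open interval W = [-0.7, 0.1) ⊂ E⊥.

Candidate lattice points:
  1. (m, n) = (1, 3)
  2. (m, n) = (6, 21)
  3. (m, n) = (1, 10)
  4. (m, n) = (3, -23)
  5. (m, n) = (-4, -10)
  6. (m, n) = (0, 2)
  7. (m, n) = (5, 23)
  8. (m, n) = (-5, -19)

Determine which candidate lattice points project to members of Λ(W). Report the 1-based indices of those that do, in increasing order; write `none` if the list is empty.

6, 7, 8

τ' = (4−√20)/2 ≈ -0.23607.
#1 (1,3): internal coord 1 + (3)·τ' = +0.29180; +0.29180 ∉ [-0.7, 0.1) → out
#2 (6,21): internal coord 6 + (21)·τ' = +1.04257; +1.04257 ∉ [-0.7, 0.1) → out
#3 (1,10): internal coord 1 + (10)·τ' = -1.36068; -1.36068 ∉ [-0.7, 0.1) → out
#4 (3,-23): internal coord 3 + (-23)·τ' = +8.42956; +8.42956 ∉ [-0.7, 0.1) → out
#5 (-4,-10): internal coord -4 + (-10)·τ' = -1.63932; -1.63932 ∉ [-0.7, 0.1) → out
#6 (0,2): internal coord 0 + (2)·τ' = -0.47214; -0.47214 ∈ [-0.7, 0.1) → IN Λ
#7 (5,23): internal coord 5 + (23)·τ' = -0.42956; -0.42956 ∈ [-0.7, 0.1) → IN Λ
#8 (-5,-19): internal coord -5 + (-19)·τ' = -0.51471; -0.51471 ∈ [-0.7, 0.1) → IN Λ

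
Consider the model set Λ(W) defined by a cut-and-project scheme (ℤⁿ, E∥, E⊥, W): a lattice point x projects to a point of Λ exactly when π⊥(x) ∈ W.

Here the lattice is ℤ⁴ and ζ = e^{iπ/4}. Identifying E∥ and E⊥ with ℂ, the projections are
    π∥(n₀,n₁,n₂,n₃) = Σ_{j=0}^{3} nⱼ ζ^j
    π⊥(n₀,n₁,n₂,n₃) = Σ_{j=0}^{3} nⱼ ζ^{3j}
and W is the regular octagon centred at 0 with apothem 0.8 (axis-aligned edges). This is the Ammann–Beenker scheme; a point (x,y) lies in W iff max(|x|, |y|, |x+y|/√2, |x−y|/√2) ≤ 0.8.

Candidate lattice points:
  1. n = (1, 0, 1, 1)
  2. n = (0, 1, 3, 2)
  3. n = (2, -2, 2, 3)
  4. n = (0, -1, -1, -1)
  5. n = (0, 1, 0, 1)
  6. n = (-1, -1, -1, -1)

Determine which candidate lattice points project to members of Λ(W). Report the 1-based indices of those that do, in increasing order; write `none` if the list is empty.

4

Internal map: ζ^{3j} for j=0..3 gives (1,0), (−√2/2,√2/2), (0,−1), (√2/2,√2/2).
candidate 1: n = (1, 0, 1, 1) → π⊥ ≈ (+1.707107, -0.292893); max(|x|,|y|,|x±y|/√2) = 1.707107 > 0.8 ⇒ ∉ W
candidate 2: n = (0, 1, 3, 2) → π⊥ ≈ (+0.707107, -0.878680); max(|x|,|y|,|x±y|/√2) = 1.121320 > 0.8 ⇒ ∉ W
candidate 3: n = (2, -2, 2, 3) → π⊥ ≈ (+5.535534, -1.292893); max(|x|,|y|,|x±y|/√2) = 5.535534 > 0.8 ⇒ ∉ W
candidate 4: n = (0, -1, -1, -1) → π⊥ ≈ (+0.000000, -0.414214); max(|x|,|y|,|x±y|/√2) = 0.414214 ≤ 0.8 ⇒ ∈ W
candidate 5: n = (0, 1, 0, 1) → π⊥ ≈ (+0.000000, +1.414214); max(|x|,|y|,|x±y|/√2) = 1.414214 > 0.8 ⇒ ∉ W
candidate 6: n = (-1, -1, -1, -1) → π⊥ ≈ (-1.000000, -0.414214); max(|x|,|y|,|x±y|/√2) = 1.000000 > 0.8 ⇒ ∉ W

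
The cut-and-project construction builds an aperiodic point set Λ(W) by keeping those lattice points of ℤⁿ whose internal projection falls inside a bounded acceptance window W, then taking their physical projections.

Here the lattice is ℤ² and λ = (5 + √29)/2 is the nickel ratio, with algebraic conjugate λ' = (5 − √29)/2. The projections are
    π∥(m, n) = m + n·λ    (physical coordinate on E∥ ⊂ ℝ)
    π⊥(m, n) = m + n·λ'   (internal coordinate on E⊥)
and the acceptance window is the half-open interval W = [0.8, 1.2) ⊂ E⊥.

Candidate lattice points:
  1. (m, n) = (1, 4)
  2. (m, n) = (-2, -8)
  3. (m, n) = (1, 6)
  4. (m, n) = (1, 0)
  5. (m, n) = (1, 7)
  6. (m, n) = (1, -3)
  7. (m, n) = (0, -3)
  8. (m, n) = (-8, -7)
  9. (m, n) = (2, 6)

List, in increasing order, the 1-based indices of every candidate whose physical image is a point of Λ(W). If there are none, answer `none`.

4, 9

λ' = (5−√29)/2 ≈ -0.19258.
candidate 1: (m,n)=(1,4) → π∥ = 1+4·λ ≈ 21.77033, π⊥ = 1+4·λ' ≈ 0.22967 ∉ [0.8, 1.2) ⇒ out
candidate 2: (m,n)=(-2,-8) → π∥ = -2-8·λ ≈ -43.54066, π⊥ = -2-8·λ' ≈ -0.45934 ∉ [0.8, 1.2) ⇒ out
candidate 3: (m,n)=(1,6) → π∥ = 1+6·λ ≈ 32.15549, π⊥ = 1+6·λ' ≈ -0.15549 ∉ [0.8, 1.2) ⇒ out
candidate 4: (m,n)=(1,0) → π∥ = 1+0·λ ≈ 1.00000, π⊥ = 1+0·λ' ≈ 1.00000 ∈ [0.8, 1.2) ⇒ IN Λ
candidate 5: (m,n)=(1,7) → π∥ = 1+7·λ ≈ 37.34808, π⊥ = 1+7·λ' ≈ -0.34808 ∉ [0.8, 1.2) ⇒ out
candidate 6: (m,n)=(1,-3) → π∥ = 1-3·λ ≈ -14.57775, π⊥ = 1-3·λ' ≈ 1.57775 ∉ [0.8, 1.2) ⇒ out
candidate 7: (m,n)=(0,-3) → π∥ = 0-3·λ ≈ -15.57775, π⊥ = 0-3·λ' ≈ 0.57775 ∉ [0.8, 1.2) ⇒ out
candidate 8: (m,n)=(-8,-7) → π∥ = -8-7·λ ≈ -44.34808, π⊥ = -8-7·λ' ≈ -6.65192 ∉ [0.8, 1.2) ⇒ out
candidate 9: (m,n)=(2,6) → π∥ = 2+6·λ ≈ 33.15549, π⊥ = 2+6·λ' ≈ 0.84451 ∈ [0.8, 1.2) ⇒ IN Λ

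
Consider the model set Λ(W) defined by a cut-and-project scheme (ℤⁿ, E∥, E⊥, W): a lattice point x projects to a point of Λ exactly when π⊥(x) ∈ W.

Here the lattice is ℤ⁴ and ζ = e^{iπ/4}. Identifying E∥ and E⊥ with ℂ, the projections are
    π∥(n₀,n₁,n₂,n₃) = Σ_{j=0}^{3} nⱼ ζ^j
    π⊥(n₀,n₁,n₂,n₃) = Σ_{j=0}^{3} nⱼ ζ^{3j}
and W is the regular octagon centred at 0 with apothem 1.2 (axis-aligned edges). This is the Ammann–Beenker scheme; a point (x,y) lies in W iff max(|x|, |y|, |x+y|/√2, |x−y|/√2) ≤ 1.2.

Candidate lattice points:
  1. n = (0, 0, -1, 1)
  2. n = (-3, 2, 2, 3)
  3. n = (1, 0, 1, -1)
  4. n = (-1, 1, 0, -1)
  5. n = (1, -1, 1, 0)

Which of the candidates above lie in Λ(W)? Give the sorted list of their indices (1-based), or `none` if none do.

none

π⊥(n) = n₀ + n₁ζ³ + n₂ζ⁶ + n₃ζ⁹ where ζ = e^{iπ/4}.
#1 (0, 0, -1, 1): internal (0.70711, 1.70711); octagon support 1.70711 vs apothem 1.2 → ∉ W
#2 (-3, 2, 2, 3): internal (-2.29289, 1.53553); octagon support 2.70711 vs apothem 1.2 → ∉ W
#3 (1, 0, 1, -1): internal (0.29289, -1.70711); octagon support 1.70711 vs apothem 1.2 → ∉ W
#4 (-1, 1, 0, -1): internal (-2.41421, 0.00000); octagon support 2.41421 vs apothem 1.2 → ∉ W
#5 (1, -1, 1, 0): internal (1.70711, -1.70711); octagon support 2.41421 vs apothem 1.2 → ∉ W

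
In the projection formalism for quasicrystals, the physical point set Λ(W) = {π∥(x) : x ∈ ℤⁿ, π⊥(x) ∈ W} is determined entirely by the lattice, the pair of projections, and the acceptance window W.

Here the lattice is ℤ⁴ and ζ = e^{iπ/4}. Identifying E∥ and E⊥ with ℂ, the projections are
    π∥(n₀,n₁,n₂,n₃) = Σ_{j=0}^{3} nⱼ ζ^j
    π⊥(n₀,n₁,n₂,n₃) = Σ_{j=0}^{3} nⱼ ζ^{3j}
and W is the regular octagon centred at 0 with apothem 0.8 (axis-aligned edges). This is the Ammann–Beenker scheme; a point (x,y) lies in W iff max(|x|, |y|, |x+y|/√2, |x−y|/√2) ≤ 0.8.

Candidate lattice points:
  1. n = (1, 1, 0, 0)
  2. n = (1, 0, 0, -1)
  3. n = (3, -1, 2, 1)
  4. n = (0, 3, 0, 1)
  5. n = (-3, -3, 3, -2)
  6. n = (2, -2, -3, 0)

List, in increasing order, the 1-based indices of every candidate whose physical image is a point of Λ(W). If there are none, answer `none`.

With ζ = e^{iπ/4} the internal vectors are ζ^0,ζ^3,ζ^6,ζ^9.
candidate 1: n = (1, 1, 0, 0) → π⊥ ≈ (+0.29289, +0.70711); max(|x|,|y|,|x±y|/√2) = 0.70711 ≤ 0.8 ⇒ ∈ W
candidate 2: n = (1, 0, 0, -1) → π⊥ ≈ (+0.29289, -0.70711); max(|x|,|y|,|x±y|/√2) = 0.70711 ≤ 0.8 ⇒ ∈ W
candidate 3: n = (3, -1, 2, 1) → π⊥ ≈ (+4.41421, -2.00000); max(|x|,|y|,|x±y|/√2) = 4.53553 > 0.8 ⇒ ∉ W
candidate 4: n = (0, 3, 0, 1) → π⊥ ≈ (-1.41421, +2.82843); max(|x|,|y|,|x±y|/√2) = 3.00000 > 0.8 ⇒ ∉ W
candidate 5: n = (-3, -3, 3, -2) → π⊥ ≈ (-2.29289, -6.53553); max(|x|,|y|,|x±y|/√2) = 6.53553 > 0.8 ⇒ ∉ W
candidate 6: n = (2, -2, -3, 0) → π⊥ ≈ (+3.41421, +1.58579); max(|x|,|y|,|x±y|/√2) = 3.53553 > 0.8 ⇒ ∉ W

1, 2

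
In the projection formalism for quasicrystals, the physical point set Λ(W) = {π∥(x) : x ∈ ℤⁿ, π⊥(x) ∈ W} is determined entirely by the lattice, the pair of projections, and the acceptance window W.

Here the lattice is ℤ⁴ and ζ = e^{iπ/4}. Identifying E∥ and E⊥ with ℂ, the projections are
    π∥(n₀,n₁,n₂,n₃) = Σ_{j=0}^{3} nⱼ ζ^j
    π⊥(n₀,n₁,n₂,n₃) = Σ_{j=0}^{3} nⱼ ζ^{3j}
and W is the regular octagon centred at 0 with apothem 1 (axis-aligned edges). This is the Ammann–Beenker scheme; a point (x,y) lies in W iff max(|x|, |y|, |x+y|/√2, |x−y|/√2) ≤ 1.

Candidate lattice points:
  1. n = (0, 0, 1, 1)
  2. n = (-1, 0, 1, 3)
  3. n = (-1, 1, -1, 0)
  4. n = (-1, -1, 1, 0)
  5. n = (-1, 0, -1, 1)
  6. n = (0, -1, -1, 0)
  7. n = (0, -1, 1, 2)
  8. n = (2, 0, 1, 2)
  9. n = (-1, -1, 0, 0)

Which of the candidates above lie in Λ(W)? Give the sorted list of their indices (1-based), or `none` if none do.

1, 6, 9

π⊥(n) = n₀ + n₁ζ³ + n₂ζ⁶ + n₃ζ⁹ where ζ = e^{iπ/4}.
candidate 1: n = (0, 0, 1, 1) → π⊥ ≈ (+0.707107, -0.292893); max(|x|,|y|,|x±y|/√2) = 0.707107 ≤ 1 ⇒ ∈ W
candidate 2: n = (-1, 0, 1, 3) → π⊥ ≈ (+1.121320, +1.121320); max(|x|,|y|,|x±y|/√2) = 1.585786 > 1 ⇒ ∉ W
candidate 3: n = (-1, 1, -1, 0) → π⊥ ≈ (-1.707107, +1.707107); max(|x|,|y|,|x±y|/√2) = 2.414214 > 1 ⇒ ∉ W
candidate 4: n = (-1, -1, 1, 0) → π⊥ ≈ (-0.292893, -1.707107); max(|x|,|y|,|x±y|/√2) = 1.707107 > 1 ⇒ ∉ W
candidate 5: n = (-1, 0, -1, 1) → π⊥ ≈ (-0.292893, +1.707107); max(|x|,|y|,|x±y|/√2) = 1.707107 > 1 ⇒ ∉ W
candidate 6: n = (0, -1, -1, 0) → π⊥ ≈ (+0.707107, +0.292893); max(|x|,|y|,|x±y|/√2) = 0.707107 ≤ 1 ⇒ ∈ W
candidate 7: n = (0, -1, 1, 2) → π⊥ ≈ (+2.121320, -0.292893); max(|x|,|y|,|x±y|/√2) = 2.121320 > 1 ⇒ ∉ W
candidate 8: n = (2, 0, 1, 2) → π⊥ ≈ (+3.414214, +0.414214); max(|x|,|y|,|x±y|/√2) = 3.414214 > 1 ⇒ ∉ W
candidate 9: n = (-1, -1, 0, 0) → π⊥ ≈ (-0.292893, -0.707107); max(|x|,|y|,|x±y|/√2) = 0.707107 ≤ 1 ⇒ ∈ W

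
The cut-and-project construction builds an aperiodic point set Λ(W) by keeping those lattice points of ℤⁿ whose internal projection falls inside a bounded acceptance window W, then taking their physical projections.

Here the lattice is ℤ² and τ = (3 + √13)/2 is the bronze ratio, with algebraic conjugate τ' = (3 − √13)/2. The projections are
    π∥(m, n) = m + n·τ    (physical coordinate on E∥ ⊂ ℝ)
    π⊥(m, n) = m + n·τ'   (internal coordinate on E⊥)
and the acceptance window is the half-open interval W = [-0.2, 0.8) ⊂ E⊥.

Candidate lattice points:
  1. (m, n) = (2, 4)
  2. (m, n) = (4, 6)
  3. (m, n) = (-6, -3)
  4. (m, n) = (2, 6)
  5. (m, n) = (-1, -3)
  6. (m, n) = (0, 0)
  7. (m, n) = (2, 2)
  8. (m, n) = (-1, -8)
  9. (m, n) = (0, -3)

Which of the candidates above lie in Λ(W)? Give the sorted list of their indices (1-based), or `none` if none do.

1, 4, 5, 6

τ' = (3−√13)/2 ≈ -0.302776.
#1 (2,4): internal coord 2 + (4)·τ' = +0.788897; +0.788897 ∈ [-0.2, 0.8) → IN Λ
#2 (4,6): internal coord 4 + (6)·τ' = +2.183346; +2.183346 ∉ [-0.2, 0.8) → out
#3 (-6,-3): internal coord -6 + (-3)·τ' = -5.091673; -5.091673 ∉ [-0.2, 0.8) → out
#4 (2,6): internal coord 2 + (6)·τ' = +0.183346; +0.183346 ∈ [-0.2, 0.8) → IN Λ
#5 (-1,-3): internal coord -1 + (-3)·τ' = -0.091673; -0.091673 ∈ [-0.2, 0.8) → IN Λ
#6 (0,0): internal coord 0 + (0)·τ' = +0.000000; +0.000000 ∈ [-0.2, 0.8) → IN Λ
#7 (2,2): internal coord 2 + (2)·τ' = +1.394449; +1.394449 ∉ [-0.2, 0.8) → out
#8 (-1,-8): internal coord -1 + (-8)·τ' = +1.422205; +1.422205 ∉ [-0.2, 0.8) → out
#9 (0,-3): internal coord 0 + (-3)·τ' = +0.908327; +0.908327 ∉ [-0.2, 0.8) → out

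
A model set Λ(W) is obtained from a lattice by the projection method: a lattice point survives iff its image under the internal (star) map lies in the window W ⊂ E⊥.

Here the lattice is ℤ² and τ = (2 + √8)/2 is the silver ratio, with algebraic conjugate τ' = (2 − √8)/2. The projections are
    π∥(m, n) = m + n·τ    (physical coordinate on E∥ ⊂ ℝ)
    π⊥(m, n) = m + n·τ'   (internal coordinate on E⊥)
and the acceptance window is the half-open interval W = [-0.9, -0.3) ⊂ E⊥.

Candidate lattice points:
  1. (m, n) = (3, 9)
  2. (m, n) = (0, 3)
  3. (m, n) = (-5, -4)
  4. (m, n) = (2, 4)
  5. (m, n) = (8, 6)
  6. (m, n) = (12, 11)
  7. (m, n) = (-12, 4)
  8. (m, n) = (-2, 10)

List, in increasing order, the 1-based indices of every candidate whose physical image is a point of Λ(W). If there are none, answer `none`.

Compute τ' = (2−√8)/2 = -0.41421, so π⊥(m,n) = m -0.41421·n.
[1] lift (3,9): star map gives -0.72792; window check -0.9 ≤ -0.72792 < -0.3 is true → IN Λ
[2] lift (0,3): star map gives -1.24264; window check -0.9 ≤ -1.24264 < -0.3 is false → out
[3] lift (-5,-4): star map gives -3.34315; window check -0.9 ≤ -3.34315 < -0.3 is false → out
[4] lift (2,4): star map gives 0.34315; window check -0.9 ≤ 0.34315 < -0.3 is false → out
[5] lift (8,6): star map gives 5.51472; window check -0.9 ≤ 5.51472 < -0.3 is false → out
[6] lift (12,11): star map gives 7.44365; window check -0.9 ≤ 7.44365 < -0.3 is false → out
[7] lift (-12,4): star map gives -13.65685; window check -0.9 ≤ -13.65685 < -0.3 is false → out
[8] lift (-2,10): star map gives -6.14214; window check -0.9 ≤ -6.14214 < -0.3 is false → out

1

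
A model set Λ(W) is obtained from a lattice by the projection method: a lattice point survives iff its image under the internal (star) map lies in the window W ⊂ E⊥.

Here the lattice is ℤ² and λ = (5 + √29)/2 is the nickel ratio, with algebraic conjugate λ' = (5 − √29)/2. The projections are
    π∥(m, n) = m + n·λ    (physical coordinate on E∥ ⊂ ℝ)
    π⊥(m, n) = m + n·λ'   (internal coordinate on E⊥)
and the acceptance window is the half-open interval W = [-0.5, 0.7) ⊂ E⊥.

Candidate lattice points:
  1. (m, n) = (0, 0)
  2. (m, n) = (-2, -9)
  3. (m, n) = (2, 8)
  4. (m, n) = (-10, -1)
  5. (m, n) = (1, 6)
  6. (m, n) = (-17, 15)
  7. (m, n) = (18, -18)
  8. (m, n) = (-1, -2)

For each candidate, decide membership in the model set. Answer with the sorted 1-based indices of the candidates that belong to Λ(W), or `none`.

1, 2, 3, 5

λ' = (5−√29)/2 ≈ -0.1926.
#1 (0,0): internal coord 0 + (0)·λ' = +0.0000; +0.0000 ∈ [-0.5, 0.7) → IN Λ
#2 (-2,-9): internal coord -2 + (-9)·λ' = -0.2668; -0.2668 ∈ [-0.5, 0.7) → IN Λ
#3 (2,8): internal coord 2 + (8)·λ' = +0.4593; +0.4593 ∈ [-0.5, 0.7) → IN Λ
#4 (-10,-1): internal coord -10 + (-1)·λ' = -9.8074; -9.8074 ∉ [-0.5, 0.7) → out
#5 (1,6): internal coord 1 + (6)·λ' = -0.1555; -0.1555 ∈ [-0.5, 0.7) → IN Λ
#6 (-17,15): internal coord -17 + (15)·λ' = -19.8887; -19.8887 ∉ [-0.5, 0.7) → out
#7 (18,-18): internal coord 18 + (-18)·λ' = +21.4665; +21.4665 ∉ [-0.5, 0.7) → out
#8 (-1,-2): internal coord -1 + (-2)·λ' = -0.6148; -0.6148 ∉ [-0.5, 0.7) → out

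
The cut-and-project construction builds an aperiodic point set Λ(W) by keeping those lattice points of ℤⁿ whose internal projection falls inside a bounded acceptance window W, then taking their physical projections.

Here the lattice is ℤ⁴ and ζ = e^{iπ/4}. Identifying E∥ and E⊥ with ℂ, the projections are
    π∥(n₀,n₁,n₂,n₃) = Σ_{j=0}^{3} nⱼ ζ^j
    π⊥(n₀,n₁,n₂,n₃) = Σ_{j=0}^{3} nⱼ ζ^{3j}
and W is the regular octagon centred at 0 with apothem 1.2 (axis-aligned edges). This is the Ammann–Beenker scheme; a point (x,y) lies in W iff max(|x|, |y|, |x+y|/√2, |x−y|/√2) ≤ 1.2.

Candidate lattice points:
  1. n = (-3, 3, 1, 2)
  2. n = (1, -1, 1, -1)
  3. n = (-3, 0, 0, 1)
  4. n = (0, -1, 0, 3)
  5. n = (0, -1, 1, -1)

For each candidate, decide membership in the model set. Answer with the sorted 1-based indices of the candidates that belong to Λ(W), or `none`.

none

π⊥(n) = n₀ + n₁ζ³ + n₂ζ⁶ + n₃ζ⁹ where ζ = e^{iπ/4}.
#1 (-3, 3, 1, 2): internal (-3.70711, 2.53553); octagon support 4.41421 vs apothem 1.2 → ∉ W
#2 (1, -1, 1, -1): internal (1.00000, -2.41421); octagon support 2.41421 vs apothem 1.2 → ∉ W
#3 (-3, 0, 0, 1): internal (-2.29289, 0.70711); octagon support 2.29289 vs apothem 1.2 → ∉ W
#4 (0, -1, 0, 3): internal (2.82843, 1.41421); octagon support 3.00000 vs apothem 1.2 → ∉ W
#5 (0, -1, 1, -1): internal (0.00000, -2.41421); octagon support 2.41421 vs apothem 1.2 → ∉ W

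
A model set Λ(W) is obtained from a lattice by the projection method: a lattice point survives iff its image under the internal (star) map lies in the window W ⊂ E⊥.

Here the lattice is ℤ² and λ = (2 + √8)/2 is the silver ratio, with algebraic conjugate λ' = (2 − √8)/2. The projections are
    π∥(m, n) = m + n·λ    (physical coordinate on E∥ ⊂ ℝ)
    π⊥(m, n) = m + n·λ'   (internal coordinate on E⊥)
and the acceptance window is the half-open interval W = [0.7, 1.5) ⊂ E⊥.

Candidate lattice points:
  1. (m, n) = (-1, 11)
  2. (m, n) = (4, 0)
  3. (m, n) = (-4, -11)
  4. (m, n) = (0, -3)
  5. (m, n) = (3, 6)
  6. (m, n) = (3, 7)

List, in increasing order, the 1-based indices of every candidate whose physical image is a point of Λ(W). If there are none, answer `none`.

Numerically λ ≈ 2.4142 and λ' = −1/λ ≈ -0.4142.
[1] lift (-1,11): star map gives -5.5563; window check 0.7 ≤ -5.5563 < 1.5 is false → out
[2] lift (4,0): star map gives 4.0000; window check 0.7 ≤ 4.0000 < 1.5 is false → out
[3] lift (-4,-11): star map gives 0.5563; window check 0.7 ≤ 0.5563 < 1.5 is false → out
[4] lift (0,-3): star map gives 1.2426; window check 0.7 ≤ 1.2426 < 1.5 is true → IN Λ
[5] lift (3,6): star map gives 0.5147; window check 0.7 ≤ 0.5147 < 1.5 is false → out
[6] lift (3,7): star map gives 0.1005; window check 0.7 ≤ 0.1005 < 1.5 is false → out

4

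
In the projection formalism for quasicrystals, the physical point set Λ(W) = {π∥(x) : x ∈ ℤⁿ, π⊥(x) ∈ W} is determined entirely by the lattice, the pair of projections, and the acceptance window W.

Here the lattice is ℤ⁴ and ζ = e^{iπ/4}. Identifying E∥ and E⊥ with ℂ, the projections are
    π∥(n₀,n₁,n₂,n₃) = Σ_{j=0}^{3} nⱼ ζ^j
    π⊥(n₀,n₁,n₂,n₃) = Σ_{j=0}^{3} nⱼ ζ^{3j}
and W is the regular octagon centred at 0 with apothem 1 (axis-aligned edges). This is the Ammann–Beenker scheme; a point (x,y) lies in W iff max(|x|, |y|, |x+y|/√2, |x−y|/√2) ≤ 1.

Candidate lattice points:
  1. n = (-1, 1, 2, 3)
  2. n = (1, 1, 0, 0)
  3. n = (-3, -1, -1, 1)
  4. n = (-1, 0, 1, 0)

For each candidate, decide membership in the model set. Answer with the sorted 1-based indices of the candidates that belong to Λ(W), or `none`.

Internal map: ζ^{3j} for j=0..3 gives (1,0), (−√2/2,√2/2), (0,−1), (√2/2,√2/2).
#1 (-1, 1, 2, 3): internal (0.414214, 0.828427); octagon support 0.878680 vs apothem 1 → ∈ W
#2 (1, 1, 0, 0): internal (0.292893, 0.707107); octagon support 0.707107 vs apothem 1 → ∈ W
#3 (-3, -1, -1, 1): internal (-1.585786, 1.000000); octagon support 1.828427 vs apothem 1 → ∉ W
#4 (-1, 0, 1, 0): internal (-1.000000, -1.000000); octagon support 1.414214 vs apothem 1 → ∉ W

1, 2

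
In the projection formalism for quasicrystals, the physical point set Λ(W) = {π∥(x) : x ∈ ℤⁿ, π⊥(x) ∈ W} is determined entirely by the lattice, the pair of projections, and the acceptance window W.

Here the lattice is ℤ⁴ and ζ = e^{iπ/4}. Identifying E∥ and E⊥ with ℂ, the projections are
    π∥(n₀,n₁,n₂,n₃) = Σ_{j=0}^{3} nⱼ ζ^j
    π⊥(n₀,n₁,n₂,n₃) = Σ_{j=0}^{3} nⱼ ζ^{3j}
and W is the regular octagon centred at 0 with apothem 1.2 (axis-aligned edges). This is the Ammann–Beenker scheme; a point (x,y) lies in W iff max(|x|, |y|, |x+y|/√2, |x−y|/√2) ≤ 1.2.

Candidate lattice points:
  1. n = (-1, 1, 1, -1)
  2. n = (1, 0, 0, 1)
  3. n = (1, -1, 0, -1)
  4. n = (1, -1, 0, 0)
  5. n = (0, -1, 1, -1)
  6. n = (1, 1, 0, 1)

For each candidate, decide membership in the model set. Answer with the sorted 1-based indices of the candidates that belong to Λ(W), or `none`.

With ζ = e^{iπ/4} the internal vectors are ζ^0,ζ^3,ζ^6,ζ^9.
#1 (-1, 1, 1, -1): internal (-2.4142, -1.0000); octagon support 2.4142 vs apothem 1.2 → ∉ W
#2 (1, 0, 0, 1): internal (1.7071, 0.7071); octagon support 1.7071 vs apothem 1.2 → ∉ W
#3 (1, -1, 0, -1): internal (1.0000, -1.4142); octagon support 1.7071 vs apothem 1.2 → ∉ W
#4 (1, -1, 0, 0): internal (1.7071, -0.7071); octagon support 1.7071 vs apothem 1.2 → ∉ W
#5 (0, -1, 1, -1): internal (0.0000, -2.4142); octagon support 2.4142 vs apothem 1.2 → ∉ W
#6 (1, 1, 0, 1): internal (1.0000, 1.4142); octagon support 1.7071 vs apothem 1.2 → ∉ W

none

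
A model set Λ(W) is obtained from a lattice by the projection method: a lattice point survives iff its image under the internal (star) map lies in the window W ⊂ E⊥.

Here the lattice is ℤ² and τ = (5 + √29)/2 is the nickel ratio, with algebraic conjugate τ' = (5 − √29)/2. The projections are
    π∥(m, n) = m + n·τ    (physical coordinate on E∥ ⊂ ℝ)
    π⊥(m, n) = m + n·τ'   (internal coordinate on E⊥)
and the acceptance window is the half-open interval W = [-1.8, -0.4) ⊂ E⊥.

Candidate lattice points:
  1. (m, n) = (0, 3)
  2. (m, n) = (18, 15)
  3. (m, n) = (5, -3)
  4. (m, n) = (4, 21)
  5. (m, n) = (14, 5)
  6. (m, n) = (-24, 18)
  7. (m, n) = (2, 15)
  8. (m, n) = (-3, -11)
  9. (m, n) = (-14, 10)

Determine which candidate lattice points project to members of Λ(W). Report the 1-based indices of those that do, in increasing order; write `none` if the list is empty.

1, 7, 8

Compute τ' = (5−√29)/2 = -0.19258, so π⊥(m,n) = m -0.19258·n.
#1 (0,3): internal coord 0 + (3)·τ' = -0.57775; -0.57775 ∈ [-1.8, -0.4) → IN Λ
#2 (18,15): internal coord 18 + (15)·τ' = +15.11126; +15.11126 ∉ [-1.8, -0.4) → out
#3 (5,-3): internal coord 5 + (-3)·τ' = +5.57775; +5.57775 ∉ [-1.8, -0.4) → out
#4 (4,21): internal coord 4 + (21)·τ' = -0.04423; -0.04423 ∉ [-1.8, -0.4) → out
#5 (14,5): internal coord 14 + (5)·τ' = +13.03709; +13.03709 ∉ [-1.8, -0.4) → out
#6 (-24,18): internal coord -24 + (18)·τ' = -27.46648; -27.46648 ∉ [-1.8, -0.4) → out
#7 (2,15): internal coord 2 + (15)·τ' = -0.88874; -0.88874 ∈ [-1.8, -0.4) → IN Λ
#8 (-3,-11): internal coord -3 + (-11)·τ' = -0.88159; -0.88159 ∈ [-1.8, -0.4) → IN Λ
#9 (-14,10): internal coord -14 + (10)·τ' = -15.92582; -15.92582 ∉ [-1.8, -0.4) → out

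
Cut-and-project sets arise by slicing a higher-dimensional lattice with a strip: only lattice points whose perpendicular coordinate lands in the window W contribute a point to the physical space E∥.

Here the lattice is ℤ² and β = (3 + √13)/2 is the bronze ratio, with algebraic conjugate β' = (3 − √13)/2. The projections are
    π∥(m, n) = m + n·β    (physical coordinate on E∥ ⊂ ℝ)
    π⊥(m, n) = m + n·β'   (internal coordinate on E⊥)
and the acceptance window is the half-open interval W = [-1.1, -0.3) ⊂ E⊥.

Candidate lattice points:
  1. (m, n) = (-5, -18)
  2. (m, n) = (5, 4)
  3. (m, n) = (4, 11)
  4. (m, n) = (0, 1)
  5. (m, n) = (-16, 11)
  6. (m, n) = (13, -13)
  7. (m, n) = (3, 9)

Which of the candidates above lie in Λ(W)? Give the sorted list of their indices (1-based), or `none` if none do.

Numerically β ≈ 3.30278 and β' = −1/β ≈ -0.30278.
candidate 1: (m,n)=(-5,-18) → π∥ = -5-18·β ≈ -64.44996, π⊥ = -5-18·β' ≈ 0.44996 ∉ [-1.1, -0.3) ⇒ out
candidate 2: (m,n)=(5,4) → π∥ = 5+4·β ≈ 18.21110, π⊥ = 5+4·β' ≈ 3.78890 ∉ [-1.1, -0.3) ⇒ out
candidate 3: (m,n)=(4,11) → π∥ = 4+11·β ≈ 40.33053, π⊥ = 4+11·β' ≈ 0.66947 ∉ [-1.1, -0.3) ⇒ out
candidate 4: (m,n)=(0,1) → π∥ = 0+1·β ≈ 3.30278, π⊥ = 0+1·β' ≈ -0.30278 ∈ [-1.1, -0.3) ⇒ IN Λ
candidate 5: (m,n)=(-16,11) → π∥ = -16+11·β ≈ 20.33053, π⊥ = -16+11·β' ≈ -19.33053 ∉ [-1.1, -0.3) ⇒ out
candidate 6: (m,n)=(13,-13) → π∥ = 13-13·β ≈ -29.93608, π⊥ = 13-13·β' ≈ 16.93608 ∉ [-1.1, -0.3) ⇒ out
candidate 7: (m,n)=(3,9) → π∥ = 3+9·β ≈ 32.72498, π⊥ = 3+9·β' ≈ 0.27502 ∉ [-1.1, -0.3) ⇒ out

4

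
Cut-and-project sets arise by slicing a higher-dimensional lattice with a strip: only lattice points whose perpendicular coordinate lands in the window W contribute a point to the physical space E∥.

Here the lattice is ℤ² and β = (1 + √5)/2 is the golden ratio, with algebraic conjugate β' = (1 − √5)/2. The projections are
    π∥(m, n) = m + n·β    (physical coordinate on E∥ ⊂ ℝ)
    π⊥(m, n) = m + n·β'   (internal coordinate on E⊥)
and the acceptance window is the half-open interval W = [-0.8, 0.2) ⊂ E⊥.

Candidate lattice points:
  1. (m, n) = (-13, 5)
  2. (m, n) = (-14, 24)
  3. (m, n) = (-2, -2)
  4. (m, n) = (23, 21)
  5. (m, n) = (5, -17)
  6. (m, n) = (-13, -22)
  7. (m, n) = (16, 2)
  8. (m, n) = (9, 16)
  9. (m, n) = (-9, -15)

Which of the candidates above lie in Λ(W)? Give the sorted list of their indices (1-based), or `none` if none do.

3

β' = (1−√5)/2 ≈ -0.6180.
candidate 1: (m,n)=(-13,5) → π∥ = -13+5·β ≈ -4.9098, π⊥ = -13+5·β' ≈ -16.0902 ∉ [-0.8, 0.2) ⇒ out
candidate 2: (m,n)=(-14,24) → π∥ = -14+24·β ≈ 24.8328, π⊥ = -14+24·β' ≈ -28.8328 ∉ [-0.8, 0.2) ⇒ out
candidate 3: (m,n)=(-2,-2) → π∥ = -2-2·β ≈ -5.2361, π⊥ = -2-2·β' ≈ -0.7639 ∈ [-0.8, 0.2) ⇒ IN Λ
candidate 4: (m,n)=(23,21) → π∥ = 23+21·β ≈ 56.9787, π⊥ = 23+21·β' ≈ 10.0213 ∉ [-0.8, 0.2) ⇒ out
candidate 5: (m,n)=(5,-17) → π∥ = 5-17·β ≈ -22.5066, π⊥ = 5-17·β' ≈ 15.5066 ∉ [-0.8, 0.2) ⇒ out
candidate 6: (m,n)=(-13,-22) → π∥ = -13-22·β ≈ -48.5967, π⊥ = -13-22·β' ≈ 0.5967 ∉ [-0.8, 0.2) ⇒ out
candidate 7: (m,n)=(16,2) → π∥ = 16+2·β ≈ 19.2361, π⊥ = 16+2·β' ≈ 14.7639 ∉ [-0.8, 0.2) ⇒ out
candidate 8: (m,n)=(9,16) → π∥ = 9+16·β ≈ 34.8885, π⊥ = 9+16·β' ≈ -0.8885 ∉ [-0.8, 0.2) ⇒ out
candidate 9: (m,n)=(-9,-15) → π∥ = -9-15·β ≈ -33.2705, π⊥ = -9-15·β' ≈ 0.2705 ∉ [-0.8, 0.2) ⇒ out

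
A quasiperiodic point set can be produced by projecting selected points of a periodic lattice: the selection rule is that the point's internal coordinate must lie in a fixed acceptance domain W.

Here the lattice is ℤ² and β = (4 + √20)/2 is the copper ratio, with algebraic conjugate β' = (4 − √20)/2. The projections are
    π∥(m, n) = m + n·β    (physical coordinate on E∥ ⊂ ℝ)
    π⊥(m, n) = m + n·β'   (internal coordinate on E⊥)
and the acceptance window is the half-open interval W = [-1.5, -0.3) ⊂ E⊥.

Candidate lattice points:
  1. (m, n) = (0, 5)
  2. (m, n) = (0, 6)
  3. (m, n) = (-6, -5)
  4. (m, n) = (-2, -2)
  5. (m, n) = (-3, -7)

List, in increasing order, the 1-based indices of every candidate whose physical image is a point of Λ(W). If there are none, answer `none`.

Numerically β ≈ 4.236068 and β' = −1/β ≈ -0.236068.
candidate 1: (m,n)=(0,5) → π∥ = 0+5·β ≈ 21.180340, π⊥ = 0+5·β' ≈ -1.180340 ∈ [-1.5, -0.3) ⇒ IN Λ
candidate 2: (m,n)=(0,6) → π∥ = 0+6·β ≈ 25.416408, π⊥ = 0+6·β' ≈ -1.416408 ∈ [-1.5, -0.3) ⇒ IN Λ
candidate 3: (m,n)=(-6,-5) → π∥ = -6-5·β ≈ -27.180340, π⊥ = -6-5·β' ≈ -4.819660 ∉ [-1.5, -0.3) ⇒ out
candidate 4: (m,n)=(-2,-2) → π∥ = -2-2·β ≈ -10.472136, π⊥ = -2-2·β' ≈ -1.527864 ∉ [-1.5, -0.3) ⇒ out
candidate 5: (m,n)=(-3,-7) → π∥ = -3-7·β ≈ -32.652476, π⊥ = -3-7·β' ≈ -1.347524 ∈ [-1.5, -0.3) ⇒ IN Λ

1, 2, 5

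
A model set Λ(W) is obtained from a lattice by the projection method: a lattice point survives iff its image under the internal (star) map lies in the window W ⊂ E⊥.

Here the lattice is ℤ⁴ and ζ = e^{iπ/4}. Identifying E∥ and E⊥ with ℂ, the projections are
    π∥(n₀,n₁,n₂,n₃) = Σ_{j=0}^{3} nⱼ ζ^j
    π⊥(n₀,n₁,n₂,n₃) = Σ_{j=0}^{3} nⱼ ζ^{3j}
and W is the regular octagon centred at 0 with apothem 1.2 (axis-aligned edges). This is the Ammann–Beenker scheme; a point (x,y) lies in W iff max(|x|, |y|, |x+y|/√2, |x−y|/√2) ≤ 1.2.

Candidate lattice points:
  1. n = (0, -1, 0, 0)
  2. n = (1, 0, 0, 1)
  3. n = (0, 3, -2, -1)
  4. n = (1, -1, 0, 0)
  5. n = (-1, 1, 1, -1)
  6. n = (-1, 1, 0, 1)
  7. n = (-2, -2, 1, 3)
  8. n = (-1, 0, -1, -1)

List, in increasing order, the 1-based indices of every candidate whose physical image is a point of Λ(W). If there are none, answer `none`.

1

With ζ = e^{iπ/4} the internal vectors are ζ^0,ζ^3,ζ^6,ζ^9.
candidate 1: n = (0, -1, 0, 0) → π⊥ ≈ (+0.70711, -0.70711); max(|x|,|y|,|x±y|/√2) = 1.00000 ≤ 1.2 ⇒ ∈ W
candidate 2: n = (1, 0, 0, 1) → π⊥ ≈ (+1.70711, +0.70711); max(|x|,|y|,|x±y|/√2) = 1.70711 > 1.2 ⇒ ∉ W
candidate 3: n = (0, 3, -2, -1) → π⊥ ≈ (-2.82843, +3.41421); max(|x|,|y|,|x±y|/√2) = 4.41421 > 1.2 ⇒ ∉ W
candidate 4: n = (1, -1, 0, 0) → π⊥ ≈ (+1.70711, -0.70711); max(|x|,|y|,|x±y|/√2) = 1.70711 > 1.2 ⇒ ∉ W
candidate 5: n = (-1, 1, 1, -1) → π⊥ ≈ (-2.41421, -1.00000); max(|x|,|y|,|x±y|/√2) = 2.41421 > 1.2 ⇒ ∉ W
candidate 6: n = (-1, 1, 0, 1) → π⊥ ≈ (-1.00000, +1.41421); max(|x|,|y|,|x±y|/√2) = 1.70711 > 1.2 ⇒ ∉ W
candidate 7: n = (-2, -2, 1, 3) → π⊥ ≈ (+1.53553, -0.29289); max(|x|,|y|,|x±y|/√2) = 1.53553 > 1.2 ⇒ ∉ W
candidate 8: n = (-1, 0, -1, -1) → π⊥ ≈ (-1.70711, +0.29289); max(|x|,|y|,|x±y|/√2) = 1.70711 > 1.2 ⇒ ∉ W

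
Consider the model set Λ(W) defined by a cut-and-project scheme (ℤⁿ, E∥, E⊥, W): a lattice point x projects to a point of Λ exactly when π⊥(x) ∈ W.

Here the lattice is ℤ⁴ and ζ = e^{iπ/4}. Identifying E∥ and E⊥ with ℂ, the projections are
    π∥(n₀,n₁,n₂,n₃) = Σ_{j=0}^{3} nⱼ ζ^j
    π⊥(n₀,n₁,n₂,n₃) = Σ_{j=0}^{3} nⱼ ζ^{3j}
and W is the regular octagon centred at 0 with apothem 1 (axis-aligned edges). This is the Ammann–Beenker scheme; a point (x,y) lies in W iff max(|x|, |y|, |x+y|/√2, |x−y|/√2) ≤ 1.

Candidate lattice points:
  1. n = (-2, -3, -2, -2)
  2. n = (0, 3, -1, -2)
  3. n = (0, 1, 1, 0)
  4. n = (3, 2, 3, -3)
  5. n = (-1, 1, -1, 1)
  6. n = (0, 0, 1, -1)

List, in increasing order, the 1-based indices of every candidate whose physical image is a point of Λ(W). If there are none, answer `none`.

With ζ = e^{iπ/4} the internal vectors are ζ^0,ζ^3,ζ^6,ζ^9.
#1 (-2, -3, -2, -2): internal (-1.292893, -1.535534); octagon support 2.000000 vs apothem 1 → ∉ W
#2 (0, 3, -1, -2): internal (-3.535534, 1.707107); octagon support 3.707107 vs apothem 1 → ∉ W
#3 (0, 1, 1, 0): internal (-0.707107, -0.292893); octagon support 0.707107 vs apothem 1 → ∈ W
#4 (3, 2, 3, -3): internal (-0.535534, -3.707107); octagon support 3.707107 vs apothem 1 → ∉ W
#5 (-1, 1, -1, 1): internal (-1.000000, 2.414214); octagon support 2.414214 vs apothem 1 → ∉ W
#6 (0, 0, 1, -1): internal (-0.707107, -1.707107); octagon support 1.707107 vs apothem 1 → ∉ W

3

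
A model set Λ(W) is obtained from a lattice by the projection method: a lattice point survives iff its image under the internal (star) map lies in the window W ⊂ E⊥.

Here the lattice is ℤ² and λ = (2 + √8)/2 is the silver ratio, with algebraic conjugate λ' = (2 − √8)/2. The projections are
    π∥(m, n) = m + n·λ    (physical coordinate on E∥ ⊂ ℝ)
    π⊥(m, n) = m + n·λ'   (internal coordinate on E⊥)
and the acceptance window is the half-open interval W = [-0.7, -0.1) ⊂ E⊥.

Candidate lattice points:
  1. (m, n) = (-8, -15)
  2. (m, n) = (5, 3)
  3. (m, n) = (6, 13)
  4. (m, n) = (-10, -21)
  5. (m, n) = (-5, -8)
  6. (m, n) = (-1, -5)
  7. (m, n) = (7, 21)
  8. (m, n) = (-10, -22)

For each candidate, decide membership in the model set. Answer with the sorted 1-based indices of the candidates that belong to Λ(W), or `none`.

Compute λ' = (2−√8)/2 = -0.41421, so π⊥(m,n) = m -0.41421·n.
candidate 1: (m,n)=(-8,-15) → π∥ = -8-15·λ ≈ -44.21320, π⊥ = -8-15·λ' ≈ -1.78680 ∉ [-0.7, -0.1) ⇒ out
candidate 2: (m,n)=(5,3) → π∥ = 5+3·λ ≈ 12.24264, π⊥ = 5+3·λ' ≈ 3.75736 ∉ [-0.7, -0.1) ⇒ out
candidate 3: (m,n)=(6,13) → π∥ = 6+13·λ ≈ 37.38478, π⊥ = 6+13·λ' ≈ 0.61522 ∉ [-0.7, -0.1) ⇒ out
candidate 4: (m,n)=(-10,-21) → π∥ = -10-21·λ ≈ -60.69848, π⊥ = -10-21·λ' ≈ -1.30152 ∉ [-0.7, -0.1) ⇒ out
candidate 5: (m,n)=(-5,-8) → π∥ = -5-8·λ ≈ -24.31371, π⊥ = -5-8·λ' ≈ -1.68629 ∉ [-0.7, -0.1) ⇒ out
candidate 6: (m,n)=(-1,-5) → π∥ = -1-5·λ ≈ -13.07107, π⊥ = -1-5·λ' ≈ 1.07107 ∉ [-0.7, -0.1) ⇒ out
candidate 7: (m,n)=(7,21) → π∥ = 7+21·λ ≈ 57.69848, π⊥ = 7+21·λ' ≈ -1.69848 ∉ [-0.7, -0.1) ⇒ out
candidate 8: (m,n)=(-10,-22) → π∥ = -10-22·λ ≈ -63.11270, π⊥ = -10-22·λ' ≈ -0.88730 ∉ [-0.7, -0.1) ⇒ out

none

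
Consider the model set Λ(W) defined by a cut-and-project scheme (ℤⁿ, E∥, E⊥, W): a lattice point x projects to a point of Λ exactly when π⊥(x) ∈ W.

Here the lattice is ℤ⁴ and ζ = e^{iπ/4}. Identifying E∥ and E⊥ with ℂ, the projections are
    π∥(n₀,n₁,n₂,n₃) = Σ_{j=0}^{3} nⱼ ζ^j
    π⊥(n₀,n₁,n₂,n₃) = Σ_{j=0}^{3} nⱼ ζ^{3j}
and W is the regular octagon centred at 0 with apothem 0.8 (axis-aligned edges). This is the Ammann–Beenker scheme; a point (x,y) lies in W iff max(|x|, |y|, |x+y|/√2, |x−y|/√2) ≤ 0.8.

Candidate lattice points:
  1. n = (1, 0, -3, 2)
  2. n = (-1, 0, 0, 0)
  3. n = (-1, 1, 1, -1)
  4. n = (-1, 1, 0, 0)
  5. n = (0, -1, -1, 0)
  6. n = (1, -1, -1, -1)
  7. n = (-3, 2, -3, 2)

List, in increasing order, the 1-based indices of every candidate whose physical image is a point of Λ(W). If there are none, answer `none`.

5

Internal map: ζ^{3j} for j=0..3 gives (1,0), (−√2/2,√2/2), (0,−1), (√2/2,√2/2).
#1 (1, 0, -3, 2): internal (2.414214, 4.414214); octagon support 4.828427 vs apothem 0.8 → ∉ W
#2 (-1, 0, 0, 0): internal (-1.000000, 0.000000); octagon support 1.000000 vs apothem 0.8 → ∉ W
#3 (-1, 1, 1, -1): internal (-2.414214, -1.000000); octagon support 2.414214 vs apothem 0.8 → ∉ W
#4 (-1, 1, 0, 0): internal (-1.707107, 0.707107); octagon support 1.707107 vs apothem 0.8 → ∉ W
#5 (0, -1, -1, 0): internal (0.707107, 0.292893); octagon support 0.707107 vs apothem 0.8 → ∈ W
#6 (1, -1, -1, -1): internal (1.000000, -0.414214); octagon support 1.000000 vs apothem 0.8 → ∉ W
#7 (-3, 2, -3, 2): internal (-3.000000, 5.828427); octagon support 6.242641 vs apothem 0.8 → ∉ W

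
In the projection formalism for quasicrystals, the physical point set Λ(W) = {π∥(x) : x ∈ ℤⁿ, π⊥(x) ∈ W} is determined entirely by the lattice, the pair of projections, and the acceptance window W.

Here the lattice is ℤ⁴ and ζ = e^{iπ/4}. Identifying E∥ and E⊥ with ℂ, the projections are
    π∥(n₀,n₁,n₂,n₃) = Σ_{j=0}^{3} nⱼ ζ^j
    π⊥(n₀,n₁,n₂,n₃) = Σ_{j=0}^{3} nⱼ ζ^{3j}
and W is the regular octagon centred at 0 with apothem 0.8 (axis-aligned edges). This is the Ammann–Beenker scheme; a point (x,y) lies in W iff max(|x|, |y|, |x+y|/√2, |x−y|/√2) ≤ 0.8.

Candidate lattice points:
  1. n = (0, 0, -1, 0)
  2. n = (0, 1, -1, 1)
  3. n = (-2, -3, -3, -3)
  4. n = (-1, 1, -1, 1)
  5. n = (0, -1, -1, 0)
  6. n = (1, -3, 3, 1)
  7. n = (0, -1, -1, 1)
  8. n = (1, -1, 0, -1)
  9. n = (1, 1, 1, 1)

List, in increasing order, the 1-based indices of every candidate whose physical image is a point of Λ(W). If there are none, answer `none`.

5

Internal map: ζ^{3j} for j=0..3 gives (1,0), (−√2/2,√2/2), (0,−1), (√2/2,√2/2).
#1 (0, 0, -1, 0): internal (0.00000, 1.00000); octagon support 1.00000 vs apothem 0.8 → ∉ W
#2 (0, 1, -1, 1): internal (0.00000, 2.41421); octagon support 2.41421 vs apothem 0.8 → ∉ W
#3 (-2, -3, -3, -3): internal (-2.00000, -1.24264); octagon support 2.29289 vs apothem 0.8 → ∉ W
#4 (-1, 1, -1, 1): internal (-1.00000, 2.41421); octagon support 2.41421 vs apothem 0.8 → ∉ W
#5 (0, -1, -1, 0): internal (0.70711, 0.29289); octagon support 0.70711 vs apothem 0.8 → ∈ W
#6 (1, -3, 3, 1): internal (3.82843, -4.41421); octagon support 5.82843 vs apothem 0.8 → ∉ W
#7 (0, -1, -1, 1): internal (1.41421, 1.00000); octagon support 1.70711 vs apothem 0.8 → ∉ W
#8 (1, -1, 0, -1): internal (1.00000, -1.41421); octagon support 1.70711 vs apothem 0.8 → ∉ W
#9 (1, 1, 1, 1): internal (1.00000, 0.41421); octagon support 1.00000 vs apothem 0.8 → ∉ W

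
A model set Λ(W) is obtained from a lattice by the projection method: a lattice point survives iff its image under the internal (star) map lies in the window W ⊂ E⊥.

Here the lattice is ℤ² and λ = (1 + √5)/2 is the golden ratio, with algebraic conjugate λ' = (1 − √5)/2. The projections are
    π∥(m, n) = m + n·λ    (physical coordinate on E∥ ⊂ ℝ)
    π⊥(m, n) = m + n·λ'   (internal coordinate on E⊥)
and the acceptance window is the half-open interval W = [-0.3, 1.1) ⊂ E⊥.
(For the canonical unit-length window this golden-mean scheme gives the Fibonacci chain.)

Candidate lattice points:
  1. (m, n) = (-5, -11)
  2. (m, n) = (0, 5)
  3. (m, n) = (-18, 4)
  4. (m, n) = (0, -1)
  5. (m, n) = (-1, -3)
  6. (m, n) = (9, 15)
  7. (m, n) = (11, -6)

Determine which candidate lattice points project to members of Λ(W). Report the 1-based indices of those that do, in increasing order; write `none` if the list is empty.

4, 5, 6

Numerically λ ≈ 1.6180 and λ' = −1/λ ≈ -0.6180.
#1 (-5,-11): internal coord -5 + (-11)·λ' = +1.7984; +1.7984 ∉ [-0.3, 1.1) → out
#2 (0,5): internal coord 0 + (5)·λ' = -3.0902; -3.0902 ∉ [-0.3, 1.1) → out
#3 (-18,4): internal coord -18 + (4)·λ' = -20.4721; -20.4721 ∉ [-0.3, 1.1) → out
#4 (0,-1): internal coord 0 + (-1)·λ' = +0.6180; +0.6180 ∈ [-0.3, 1.1) → IN Λ
#5 (-1,-3): internal coord -1 + (-3)·λ' = +0.8541; +0.8541 ∈ [-0.3, 1.1) → IN Λ
#6 (9,15): internal coord 9 + (15)·λ' = -0.2705; -0.2705 ∈ [-0.3, 1.1) → IN Λ
#7 (11,-6): internal coord 11 + (-6)·λ' = +14.7082; +14.7082 ∉ [-0.3, 1.1) → out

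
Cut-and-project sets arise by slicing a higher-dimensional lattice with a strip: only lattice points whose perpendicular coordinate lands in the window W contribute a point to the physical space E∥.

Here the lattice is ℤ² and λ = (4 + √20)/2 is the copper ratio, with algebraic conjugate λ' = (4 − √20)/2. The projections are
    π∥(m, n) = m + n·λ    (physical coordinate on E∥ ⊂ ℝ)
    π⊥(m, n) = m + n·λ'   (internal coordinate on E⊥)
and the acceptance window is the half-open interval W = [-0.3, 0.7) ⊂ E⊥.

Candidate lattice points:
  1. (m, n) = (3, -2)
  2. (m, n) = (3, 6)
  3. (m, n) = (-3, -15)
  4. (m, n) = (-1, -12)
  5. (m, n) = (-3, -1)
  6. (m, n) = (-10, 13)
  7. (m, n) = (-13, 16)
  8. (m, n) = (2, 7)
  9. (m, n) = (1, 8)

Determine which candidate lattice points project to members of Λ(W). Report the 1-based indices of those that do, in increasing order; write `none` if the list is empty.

λ' = (4−√20)/2 ≈ -0.2361.
[1] lift (3,-2): star map gives 3.4721; window check -0.3 ≤ 3.4721 < 0.7 is false → out
[2] lift (3,6): star map gives 1.5836; window check -0.3 ≤ 1.5836 < 0.7 is false → out
[3] lift (-3,-15): star map gives 0.5410; window check -0.3 ≤ 0.5410 < 0.7 is true → IN Λ
[4] lift (-1,-12): star map gives 1.8328; window check -0.3 ≤ 1.8328 < 0.7 is false → out
[5] lift (-3,-1): star map gives -2.7639; window check -0.3 ≤ -2.7639 < 0.7 is false → out
[6] lift (-10,13): star map gives -13.0689; window check -0.3 ≤ -13.0689 < 0.7 is false → out
[7] lift (-13,16): star map gives -16.7771; window check -0.3 ≤ -16.7771 < 0.7 is false → out
[8] lift (2,7): star map gives 0.3475; window check -0.3 ≤ 0.3475 < 0.7 is true → IN Λ
[9] lift (1,8): star map gives -0.8885; window check -0.3 ≤ -0.8885 < 0.7 is false → out

3, 8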